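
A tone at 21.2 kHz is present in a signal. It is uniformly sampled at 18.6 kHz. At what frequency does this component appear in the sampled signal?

2.6 kHz

21.2 kHz mod fs = 2.6 kHz.
2.6 kHz ≤ fs/2 = 9.3 kHz, appears at 2.6 kHz.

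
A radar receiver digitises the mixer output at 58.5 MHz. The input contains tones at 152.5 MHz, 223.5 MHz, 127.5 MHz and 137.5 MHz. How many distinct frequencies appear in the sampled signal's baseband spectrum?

3

fs/2 = 29.25 MHz.
152.5 MHz mod fs = 35.5 MHz.
35.5 MHz > fs/2 = 29.25 MHz, folds to fs − 35.5 MHz = 23 MHz.
223.5 MHz mod fs = 48 MHz.
48 MHz > fs/2 = 29.25 MHz, folds to fs − 48 MHz = 10.5 MHz.
127.5 MHz mod fs = 10.5 MHz.
10.5 MHz ≤ fs/2 = 29.25 MHz, appears at 10.5 MHz.
137.5 MHz mod fs = 20.5 MHz.
20.5 MHz ≤ fs/2 = 29.25 MHz, appears at 20.5 MHz.
Distinct values: {10.5 MHz, 20.5 MHz, 23 MHz} → 3.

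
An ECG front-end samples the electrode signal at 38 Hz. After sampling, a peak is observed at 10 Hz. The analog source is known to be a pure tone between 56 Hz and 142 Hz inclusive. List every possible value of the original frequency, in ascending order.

Frequencies that alias to 10 Hz are k·fs ± 10 Hz for integer k ≥ 0.
k=0: 10 Hz.
k=1: 28 Hz, 48 Hz.
k=2: 66 Hz, 86 Hz.
k=3: 104 Hz, 124 Hz.
k=4: 142 Hz, 162 Hz.
k=5: 180 Hz, 200 Hz.
Within [56 Hz, 142 Hz]: 66 Hz, 86 Hz, 104 Hz, 124 Hz, 142 Hz.

66 Hz, 86 Hz, 104 Hz, 124 Hz, 142 Hz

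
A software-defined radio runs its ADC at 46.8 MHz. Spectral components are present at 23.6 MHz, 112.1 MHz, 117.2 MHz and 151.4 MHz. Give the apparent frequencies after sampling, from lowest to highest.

11 MHz, 18.5 MHz, 23.2 MHz

fs/2 = 23.4 MHz.
23.6 MHz > fs/2 = 23.4 MHz, folds to fs − 23.6 MHz = 23.2 MHz.
112.1 MHz mod fs = 18.5 MHz.
18.5 MHz ≤ fs/2 = 23.4 MHz, appears at 18.5 MHz.
117.2 MHz mod fs = 23.6 MHz.
23.6 MHz > fs/2 = 23.4 MHz, folds to fs − 23.6 MHz = 23.2 MHz.
151.4 MHz mod fs = 11 MHz.
11 MHz ≤ fs/2 = 23.4 MHz, appears at 11 MHz.
Distinct values: {11 MHz, 18.5 MHz, 23.2 MHz}.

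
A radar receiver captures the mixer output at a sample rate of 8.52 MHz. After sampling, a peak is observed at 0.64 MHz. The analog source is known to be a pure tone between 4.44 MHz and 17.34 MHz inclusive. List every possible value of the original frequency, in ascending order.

7.88 MHz, 9.16 MHz, 16.4 MHz

Frequencies that alias to 0.64 MHz are k·fs ± 0.64 MHz for integer k ≥ 0.
k=0: 0.64 MHz.
k=1: 7.88 MHz, 9.16 MHz.
k=2: 16.4 MHz, 17.68 MHz.
k=3: 24.92 MHz, 26.2 MHz.
Within [4.44 MHz, 17.34 MHz]: 7.88 MHz, 9.16 MHz, 16.4 MHz.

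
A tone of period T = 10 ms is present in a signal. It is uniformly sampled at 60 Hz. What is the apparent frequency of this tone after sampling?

T = 10 ms → f = 1/T = 100 Hz.
100 Hz mod fs = 40 Hz.
40 Hz > fs/2 = 30 Hz, folds to fs − 40 Hz = 20 Hz.

20 Hz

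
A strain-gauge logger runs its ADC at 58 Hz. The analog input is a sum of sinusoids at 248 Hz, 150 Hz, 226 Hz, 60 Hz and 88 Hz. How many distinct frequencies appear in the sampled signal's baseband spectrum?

fs/2 = 29 Hz.
248 Hz mod fs = 16 Hz.
16 Hz ≤ fs/2 = 29 Hz, appears at 16 Hz.
150 Hz mod fs = 34 Hz.
34 Hz > fs/2 = 29 Hz, folds to fs − 34 Hz = 24 Hz.
226 Hz mod fs = 52 Hz.
52 Hz > fs/2 = 29 Hz, folds to fs − 52 Hz = 6 Hz.
60 Hz mod fs = 2 Hz.
2 Hz ≤ fs/2 = 29 Hz, appears at 2 Hz.
88 Hz mod fs = 30 Hz.
30 Hz > fs/2 = 29 Hz, folds to fs − 30 Hz = 28 Hz.
Distinct values: {2 Hz, 6 Hz, 16 Hz, 24 Hz, 28 Hz} → 5.

5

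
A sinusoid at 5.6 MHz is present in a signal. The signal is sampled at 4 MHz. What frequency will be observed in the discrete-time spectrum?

1.6 MHz

5.6 MHz mod fs = 1.6 MHz.
1.6 MHz ≤ fs/2 = 2 MHz, appears at 1.6 MHz.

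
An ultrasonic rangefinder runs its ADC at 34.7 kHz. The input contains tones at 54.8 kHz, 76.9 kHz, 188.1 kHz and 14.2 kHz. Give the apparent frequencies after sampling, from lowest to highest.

7.5 kHz, 14.2 kHz, 14.6 kHz

fs/2 = 17.35 kHz.
54.8 kHz mod fs = 20.1 kHz.
20.1 kHz > fs/2 = 17.35 kHz, folds to fs − 20.1 kHz = 14.6 kHz.
76.9 kHz mod fs = 7.5 kHz.
7.5 kHz ≤ fs/2 = 17.35 kHz, appears at 7.5 kHz.
188.1 kHz mod fs = 14.6 kHz.
14.6 kHz ≤ fs/2 = 17.35 kHz, appears at 14.6 kHz.
14.2 kHz ≤ fs/2 = 17.35 kHz, passes unchanged.
Distinct values: {7.5 kHz, 14.2 kHz, 14.6 kHz}.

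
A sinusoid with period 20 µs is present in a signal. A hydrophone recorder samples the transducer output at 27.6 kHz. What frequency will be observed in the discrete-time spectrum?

T = 20 µs → f = 1/T = 50 kHz.
50 kHz mod fs = 22.4 kHz.
22.4 kHz > fs/2 = 13.8 kHz, folds to fs − 22.4 kHz = 5.2 kHz.

5.2 kHz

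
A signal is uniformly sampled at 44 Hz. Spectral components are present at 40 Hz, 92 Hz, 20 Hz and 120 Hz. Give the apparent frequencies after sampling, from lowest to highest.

fs/2 = 22 Hz.
40 Hz > fs/2 = 22 Hz, folds to fs − 40 Hz = 4 Hz.
92 Hz mod fs = 4 Hz.
4 Hz ≤ fs/2 = 22 Hz, appears at 4 Hz.
20 Hz ≤ fs/2 = 22 Hz, passes unchanged.
120 Hz mod fs = 32 Hz.
32 Hz > fs/2 = 22 Hz, folds to fs − 32 Hz = 12 Hz.
Distinct values: {4 Hz, 12 Hz, 20 Hz}.

4 Hz, 12 Hz, 20 Hz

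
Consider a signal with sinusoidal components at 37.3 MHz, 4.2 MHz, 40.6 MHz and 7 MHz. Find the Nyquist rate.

81.2 MHz

Highest-frequency component: 40.6 MHz.
Nyquist rate = 2 × 40.6 MHz = 81.2 MHz.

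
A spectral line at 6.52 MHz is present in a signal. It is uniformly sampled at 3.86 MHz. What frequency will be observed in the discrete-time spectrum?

1.2 MHz

6.52 MHz mod fs = 2.66 MHz.
2.66 MHz > fs/2 = 1.93 MHz, folds to fs − 2.66 MHz = 1.2 MHz.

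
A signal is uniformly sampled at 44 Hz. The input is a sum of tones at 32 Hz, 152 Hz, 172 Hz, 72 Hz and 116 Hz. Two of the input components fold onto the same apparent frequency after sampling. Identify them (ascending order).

fs/2 = 22 Hz.
32 Hz > fs/2 = 22 Hz, folds to fs − 32 Hz = 12 Hz.
152 Hz mod fs = 20 Hz.
20 Hz ≤ fs/2 = 22 Hz, appears at 20 Hz.
172 Hz mod fs = 40 Hz.
40 Hz > fs/2 = 22 Hz, folds to fs − 40 Hz = 4 Hz.
72 Hz mod fs = 28 Hz.
28 Hz > fs/2 = 22 Hz, folds to fs − 28 Hz = 16 Hz.
116 Hz mod fs = 28 Hz.
28 Hz > fs/2 = 22 Hz, folds to fs − 28 Hz = 16 Hz.
72 Hz and 116 Hz both map to 16 Hz.

72 Hz, 116 Hz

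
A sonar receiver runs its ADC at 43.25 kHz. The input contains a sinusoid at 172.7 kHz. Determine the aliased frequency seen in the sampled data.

172.7 kHz mod fs = 42.95 kHz.
42.95 kHz > fs/2 = 21.625 kHz, folds to fs − 42.95 kHz = 0.3 kHz.

0.3 kHz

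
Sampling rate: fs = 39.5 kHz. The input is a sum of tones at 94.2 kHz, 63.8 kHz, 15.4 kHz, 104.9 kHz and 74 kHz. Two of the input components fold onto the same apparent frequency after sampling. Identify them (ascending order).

63.8 kHz, 94.2 kHz

fs/2 = 19.75 kHz.
94.2 kHz mod fs = 15.2 kHz.
15.2 kHz ≤ fs/2 = 19.75 kHz, appears at 15.2 kHz.
63.8 kHz mod fs = 24.3 kHz.
24.3 kHz > fs/2 = 19.75 kHz, folds to fs − 24.3 kHz = 15.2 kHz.
15.4 kHz ≤ fs/2 = 19.75 kHz, passes unchanged.
104.9 kHz mod fs = 25.9 kHz.
25.9 kHz > fs/2 = 19.75 kHz, folds to fs − 25.9 kHz = 13.6 kHz.
74 kHz mod fs = 34.5 kHz.
34.5 kHz > fs/2 = 19.75 kHz, folds to fs − 34.5 kHz = 5 kHz.
63.8 kHz and 94.2 kHz both map to 15.2 kHz.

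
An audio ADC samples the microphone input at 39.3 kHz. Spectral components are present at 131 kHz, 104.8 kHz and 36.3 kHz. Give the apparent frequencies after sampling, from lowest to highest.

3 kHz, 13.1 kHz

fs/2 = 19.65 kHz.
131 kHz mod fs = 13.1 kHz.
13.1 kHz ≤ fs/2 = 19.65 kHz, appears at 13.1 kHz.
104.8 kHz mod fs = 26.2 kHz.
26.2 kHz > fs/2 = 19.65 kHz, folds to fs − 26.2 kHz = 13.1 kHz.
36.3 kHz > fs/2 = 19.65 kHz, folds to fs − 36.3 kHz = 3 kHz.
Distinct values: {3 kHz, 13.1 kHz}.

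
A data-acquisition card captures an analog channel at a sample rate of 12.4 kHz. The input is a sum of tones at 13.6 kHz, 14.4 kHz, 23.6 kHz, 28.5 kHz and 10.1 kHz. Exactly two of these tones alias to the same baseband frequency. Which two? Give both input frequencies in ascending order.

fs/2 = 6.2 kHz.
13.6 kHz mod fs = 1.2 kHz.
1.2 kHz ≤ fs/2 = 6.2 kHz, appears at 1.2 kHz.
14.4 kHz mod fs = 2 kHz.
2 kHz ≤ fs/2 = 6.2 kHz, appears at 2 kHz.
23.6 kHz mod fs = 11.2 kHz.
11.2 kHz > fs/2 = 6.2 kHz, folds to fs − 11.2 kHz = 1.2 kHz.
28.5 kHz mod fs = 3.7 kHz.
3.7 kHz ≤ fs/2 = 6.2 kHz, appears at 3.7 kHz.
10.1 kHz > fs/2 = 6.2 kHz, folds to fs − 10.1 kHz = 2.3 kHz.
13.6 kHz and 23.6 kHz both map to 1.2 kHz.

13.6 kHz, 23.6 kHz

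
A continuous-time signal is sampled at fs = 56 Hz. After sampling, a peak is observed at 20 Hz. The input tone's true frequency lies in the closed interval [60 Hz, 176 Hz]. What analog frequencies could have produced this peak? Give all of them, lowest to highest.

76 Hz, 92 Hz, 132 Hz, 148 Hz

Frequencies that alias to 20 Hz are k·fs ± 20 Hz for integer k ≥ 0.
k=0: 20 Hz.
k=1: 36 Hz, 76 Hz.
k=2: 92 Hz, 132 Hz.
k=3: 148 Hz, 188 Hz.
k=4: 204 Hz, 244 Hz.
Within [60 Hz, 176 Hz]: 76 Hz, 92 Hz, 132 Hz, 148 Hz.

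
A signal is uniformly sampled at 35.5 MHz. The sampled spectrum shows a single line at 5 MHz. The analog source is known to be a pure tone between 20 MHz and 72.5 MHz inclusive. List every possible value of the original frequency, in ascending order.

30.5 MHz, 40.5 MHz, 66 MHz

Frequencies that alias to 5 MHz are k·fs ± 5 MHz for integer k ≥ 0.
k=0: 5 MHz.
k=1: 30.5 MHz, 40.5 MHz.
k=2: 66 MHz, 76 MHz.
k=3: 101.5 MHz, 111.5 MHz.
Within [20 MHz, 72.5 MHz]: 30.5 MHz, 40.5 MHz, 66 MHz.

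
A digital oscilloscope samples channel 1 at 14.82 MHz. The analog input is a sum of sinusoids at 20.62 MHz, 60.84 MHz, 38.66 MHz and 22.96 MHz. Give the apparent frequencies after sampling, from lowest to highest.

1.56 MHz, 5.8 MHz, 6.68 MHz

fs/2 = 7.41 MHz.
20.62 MHz mod fs = 5.8 MHz.
5.8 MHz ≤ fs/2 = 7.41 MHz, appears at 5.8 MHz.
60.84 MHz mod fs = 1.56 MHz.
1.56 MHz ≤ fs/2 = 7.41 MHz, appears at 1.56 MHz.
38.66 MHz mod fs = 9.02 MHz.
9.02 MHz > fs/2 = 7.41 MHz, folds to fs − 9.02 MHz = 5.8 MHz.
22.96 MHz mod fs = 8.14 MHz.
8.14 MHz > fs/2 = 7.41 MHz, folds to fs − 8.14 MHz = 6.68 MHz.
Distinct values: {1.56 MHz, 5.8 MHz, 6.68 MHz}.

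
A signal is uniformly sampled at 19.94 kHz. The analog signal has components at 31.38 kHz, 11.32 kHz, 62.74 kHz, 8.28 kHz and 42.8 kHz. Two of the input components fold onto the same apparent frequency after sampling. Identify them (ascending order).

fs/2 = 9.97 kHz.
31.38 kHz mod fs = 11.44 kHz.
11.44 kHz > fs/2 = 9.97 kHz, folds to fs − 11.44 kHz = 8.5 kHz.
11.32 kHz > fs/2 = 9.97 kHz, folds to fs − 11.32 kHz = 8.62 kHz.
62.74 kHz mod fs = 2.92 kHz.
2.92 kHz ≤ fs/2 = 9.97 kHz, appears at 2.92 kHz.
8.28 kHz ≤ fs/2 = 9.97 kHz, passes unchanged.
42.8 kHz mod fs = 2.92 kHz.
2.92 kHz ≤ fs/2 = 9.97 kHz, appears at 2.92 kHz.
42.8 kHz and 62.74 kHz both map to 2.92 kHz.

42.8 kHz, 62.74 kHz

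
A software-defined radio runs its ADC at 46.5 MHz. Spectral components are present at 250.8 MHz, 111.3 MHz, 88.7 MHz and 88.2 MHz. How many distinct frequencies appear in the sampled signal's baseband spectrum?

fs/2 = 23.25 MHz.
250.8 MHz mod fs = 18.3 MHz.
18.3 MHz ≤ fs/2 = 23.25 MHz, appears at 18.3 MHz.
111.3 MHz mod fs = 18.3 MHz.
18.3 MHz ≤ fs/2 = 23.25 MHz, appears at 18.3 MHz.
88.7 MHz mod fs = 42.2 MHz.
42.2 MHz > fs/2 = 23.25 MHz, folds to fs − 42.2 MHz = 4.3 MHz.
88.2 MHz mod fs = 41.7 MHz.
41.7 MHz > fs/2 = 23.25 MHz, folds to fs − 41.7 MHz = 4.8 MHz.
Distinct values: {4.3 MHz, 4.8 MHz, 18.3 MHz} → 3.

3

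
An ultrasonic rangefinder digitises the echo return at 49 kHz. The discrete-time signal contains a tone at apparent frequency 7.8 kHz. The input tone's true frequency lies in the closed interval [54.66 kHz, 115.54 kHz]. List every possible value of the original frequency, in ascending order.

Frequencies that alias to 7.8 kHz are k·fs ± 7.8 kHz for integer k ≥ 0.
k=0: 7.8 kHz.
k=1: 41.2 kHz, 56.8 kHz.
k=2: 90.2 kHz, 105.8 kHz.
k=3: 139.2 kHz, 154.8 kHz.
Within [54.66 kHz, 115.54 kHz]: 56.8 kHz, 90.2 kHz, 105.8 kHz.

56.8 kHz, 90.2 kHz, 105.8 kHz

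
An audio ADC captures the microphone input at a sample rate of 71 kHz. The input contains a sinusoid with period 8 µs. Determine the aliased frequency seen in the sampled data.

T = 8 µs → f = 1/T = 125 kHz.
125 kHz mod fs = 54 kHz.
54 kHz > fs/2 = 35.5 kHz, folds to fs − 54 kHz = 17 kHz.

17 kHz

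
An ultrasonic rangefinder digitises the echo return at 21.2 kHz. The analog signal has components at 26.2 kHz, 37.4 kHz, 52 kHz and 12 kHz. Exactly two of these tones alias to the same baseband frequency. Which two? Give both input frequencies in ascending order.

26.2 kHz, 37.4 kHz

fs/2 = 10.6 kHz.
26.2 kHz mod fs = 5 kHz.
5 kHz ≤ fs/2 = 10.6 kHz, appears at 5 kHz.
37.4 kHz mod fs = 16.2 kHz.
16.2 kHz > fs/2 = 10.6 kHz, folds to fs − 16.2 kHz = 5 kHz.
52 kHz mod fs = 9.6 kHz.
9.6 kHz ≤ fs/2 = 10.6 kHz, appears at 9.6 kHz.
12 kHz > fs/2 = 10.6 kHz, folds to fs − 12 kHz = 9.2 kHz.
26.2 kHz and 37.4 kHz both map to 5 kHz.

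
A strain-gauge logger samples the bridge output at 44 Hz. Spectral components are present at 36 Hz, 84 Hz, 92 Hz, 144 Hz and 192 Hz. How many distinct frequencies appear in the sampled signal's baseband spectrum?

fs/2 = 22 Hz.
36 Hz > fs/2 = 22 Hz, folds to fs − 36 Hz = 8 Hz.
84 Hz mod fs = 40 Hz.
40 Hz > fs/2 = 22 Hz, folds to fs − 40 Hz = 4 Hz.
92 Hz mod fs = 4 Hz.
4 Hz ≤ fs/2 = 22 Hz, appears at 4 Hz.
144 Hz mod fs = 12 Hz.
12 Hz ≤ fs/2 = 22 Hz, appears at 12 Hz.
192 Hz mod fs = 16 Hz.
16 Hz ≤ fs/2 = 22 Hz, appears at 16 Hz.
Distinct values: {4 Hz, 8 Hz, 12 Hz, 16 Hz} → 4.

4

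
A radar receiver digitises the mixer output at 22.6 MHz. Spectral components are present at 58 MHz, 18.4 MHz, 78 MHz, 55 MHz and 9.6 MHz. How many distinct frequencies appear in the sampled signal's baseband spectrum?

fs/2 = 11.3 MHz.
58 MHz mod fs = 12.8 MHz.
12.8 MHz > fs/2 = 11.3 MHz, folds to fs − 12.8 MHz = 9.8 MHz.
18.4 MHz > fs/2 = 11.3 MHz, folds to fs − 18.4 MHz = 4.2 MHz.
78 MHz mod fs = 10.2 MHz.
10.2 MHz ≤ fs/2 = 11.3 MHz, appears at 10.2 MHz.
55 MHz mod fs = 9.8 MHz.
9.8 MHz ≤ fs/2 = 11.3 MHz, appears at 9.8 MHz.
9.6 MHz ≤ fs/2 = 11.3 MHz, passes unchanged.
Distinct values: {4.2 MHz, 9.6 MHz, 9.8 MHz, 10.2 MHz} → 4.

4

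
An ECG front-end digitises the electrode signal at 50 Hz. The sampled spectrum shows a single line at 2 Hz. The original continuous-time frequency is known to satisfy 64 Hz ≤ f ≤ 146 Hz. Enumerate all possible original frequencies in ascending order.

Frequencies that alias to 2 Hz are k·fs ± 2 Hz for integer k ≥ 0.
k=0: 2 Hz.
k=1: 48 Hz, 52 Hz.
k=2: 98 Hz, 102 Hz.
k=3: 148 Hz, 152 Hz.
Within [64 Hz, 146 Hz]: 98 Hz, 102 Hz.

98 Hz, 102 Hz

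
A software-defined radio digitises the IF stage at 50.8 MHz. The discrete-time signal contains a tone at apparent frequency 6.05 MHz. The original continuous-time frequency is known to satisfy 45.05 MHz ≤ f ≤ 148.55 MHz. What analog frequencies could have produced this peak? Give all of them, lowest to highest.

Frequencies that alias to 6.05 MHz are k·fs ± 6.05 MHz for integer k ≥ 0.
k=0: 6.05 MHz.
k=1: 44.75 MHz, 56.85 MHz.
k=2: 95.55 MHz, 107.65 MHz.
k=3: 146.35 MHz, 158.45 MHz.
k=4: 197.15 MHz, 209.25 MHz.
Within [45.05 MHz, 148.55 MHz]: 56.85 MHz, 95.55 MHz, 107.65 MHz, 146.35 MHz.

56.85 MHz, 95.55 MHz, 107.65 MHz, 146.35 MHz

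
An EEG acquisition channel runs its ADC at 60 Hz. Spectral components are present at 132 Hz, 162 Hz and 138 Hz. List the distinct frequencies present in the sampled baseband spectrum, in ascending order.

fs/2 = 30 Hz.
132 Hz mod fs = 12 Hz.
12 Hz ≤ fs/2 = 30 Hz, appears at 12 Hz.
162 Hz mod fs = 42 Hz.
42 Hz > fs/2 = 30 Hz, folds to fs − 42 Hz = 18 Hz.
138 Hz mod fs = 18 Hz.
18 Hz ≤ fs/2 = 30 Hz, appears at 18 Hz.
Distinct values: {12 Hz, 18 Hz}.

12 Hz, 18 Hz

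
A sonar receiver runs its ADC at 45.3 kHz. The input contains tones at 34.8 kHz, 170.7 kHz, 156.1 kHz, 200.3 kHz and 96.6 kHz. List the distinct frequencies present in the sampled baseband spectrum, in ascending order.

6 kHz, 10.5 kHz, 19.1 kHz, 20.2 kHz

fs/2 = 22.65 kHz.
34.8 kHz > fs/2 = 22.65 kHz, folds to fs − 34.8 kHz = 10.5 kHz.
170.7 kHz mod fs = 34.8 kHz.
34.8 kHz > fs/2 = 22.65 kHz, folds to fs − 34.8 kHz = 10.5 kHz.
156.1 kHz mod fs = 20.2 kHz.
20.2 kHz ≤ fs/2 = 22.65 kHz, appears at 20.2 kHz.
200.3 kHz mod fs = 19.1 kHz.
19.1 kHz ≤ fs/2 = 22.65 kHz, appears at 19.1 kHz.
96.6 kHz mod fs = 6 kHz.
6 kHz ≤ fs/2 = 22.65 kHz, appears at 6 kHz.
Distinct values: {6 kHz, 10.5 kHz, 19.1 kHz, 20.2 kHz}.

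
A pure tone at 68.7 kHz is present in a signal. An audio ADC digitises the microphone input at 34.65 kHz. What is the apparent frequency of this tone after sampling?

68.7 kHz mod fs = 34.05 kHz.
34.05 kHz > fs/2 = 17.325 kHz, folds to fs − 34.05 kHz = 0.6 kHz.

0.6 kHz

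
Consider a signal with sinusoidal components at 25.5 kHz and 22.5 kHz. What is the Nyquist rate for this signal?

51 kHz

Highest-frequency component: 25.5 kHz.
Nyquist rate = 2 × 25.5 kHz = 51 kHz.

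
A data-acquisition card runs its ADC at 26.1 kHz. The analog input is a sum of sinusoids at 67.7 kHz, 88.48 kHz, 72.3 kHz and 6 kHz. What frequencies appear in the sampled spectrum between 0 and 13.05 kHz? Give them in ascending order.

fs/2 = 13.05 kHz.
67.7 kHz mod fs = 15.5 kHz.
15.5 kHz > fs/2 = 13.05 kHz, folds to fs − 15.5 kHz = 10.6 kHz.
88.48 kHz mod fs = 10.18 kHz.
10.18 kHz ≤ fs/2 = 13.05 kHz, appears at 10.18 kHz.
72.3 kHz mod fs = 20.1 kHz.
20.1 kHz > fs/2 = 13.05 kHz, folds to fs − 20.1 kHz = 6 kHz.
6 kHz ≤ fs/2 = 13.05 kHz, passes unchanged.
Distinct values: {6 kHz, 10.18 kHz, 10.6 kHz}.

6 kHz, 10.18 kHz, 10.6 kHz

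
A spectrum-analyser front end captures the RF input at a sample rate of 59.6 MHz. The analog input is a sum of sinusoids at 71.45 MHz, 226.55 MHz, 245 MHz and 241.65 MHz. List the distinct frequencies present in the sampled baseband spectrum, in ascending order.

fs/2 = 29.8 MHz.
71.45 MHz mod fs = 11.85 MHz.
11.85 MHz ≤ fs/2 = 29.8 MHz, appears at 11.85 MHz.
226.55 MHz mod fs = 47.75 MHz.
47.75 MHz > fs/2 = 29.8 MHz, folds to fs − 47.75 MHz = 11.85 MHz.
245 MHz mod fs = 6.6 MHz.
6.6 MHz ≤ fs/2 = 29.8 MHz, appears at 6.6 MHz.
241.65 MHz mod fs = 3.25 MHz.
3.25 MHz ≤ fs/2 = 29.8 MHz, appears at 3.25 MHz.
Distinct values: {3.25 MHz, 6.6 MHz, 11.85 MHz}.

3.25 MHz, 6.6 MHz, 11.85 MHz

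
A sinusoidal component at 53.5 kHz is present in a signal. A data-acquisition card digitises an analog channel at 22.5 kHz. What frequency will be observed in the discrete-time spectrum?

53.5 kHz mod fs = 8.5 kHz.
8.5 kHz ≤ fs/2 = 11.25 kHz, appears at 8.5 kHz.

8.5 kHz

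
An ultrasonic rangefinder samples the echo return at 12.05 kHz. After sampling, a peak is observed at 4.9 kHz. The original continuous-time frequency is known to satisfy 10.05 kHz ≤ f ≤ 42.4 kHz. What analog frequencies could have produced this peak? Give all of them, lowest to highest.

Frequencies that alias to 4.9 kHz are k·fs ± 4.9 kHz for integer k ≥ 0.
k=0: 4.9 kHz.
k=1: 7.15 kHz, 16.95 kHz.
k=2: 19.2 kHz, 29 kHz.
k=3: 31.25 kHz, 41.05 kHz.
k=4: 43.3 kHz, 53.1 kHz.
Within [10.05 kHz, 42.4 kHz]: 16.95 kHz, 19.2 kHz, 29 kHz, 31.25 kHz, 41.05 kHz.

16.95 kHz, 19.2 kHz, 29 kHz, 31.25 kHz, 41.05 kHz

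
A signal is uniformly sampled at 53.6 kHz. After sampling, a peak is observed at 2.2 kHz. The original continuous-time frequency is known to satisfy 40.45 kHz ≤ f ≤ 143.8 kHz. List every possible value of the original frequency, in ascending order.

Frequencies that alias to 2.2 kHz are k·fs ± 2.2 kHz for integer k ≥ 0.
k=0: 2.2 kHz.
k=1: 51.4 kHz, 55.8 kHz.
k=2: 105 kHz, 109.4 kHz.
k=3: 158.6 kHz, 163 kHz.
Within [40.45 kHz, 143.8 kHz]: 51.4 kHz, 55.8 kHz, 105 kHz, 109.4 kHz.

51.4 kHz, 55.8 kHz, 105 kHz, 109.4 kHz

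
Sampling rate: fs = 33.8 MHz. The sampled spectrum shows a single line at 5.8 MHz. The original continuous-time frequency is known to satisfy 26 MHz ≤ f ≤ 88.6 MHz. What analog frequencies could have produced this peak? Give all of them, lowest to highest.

Frequencies that alias to 5.8 MHz are k·fs ± 5.8 MHz for integer k ≥ 0.
k=0: 5.8 MHz.
k=1: 28 MHz, 39.6 MHz.
k=2: 61.8 MHz, 73.4 MHz.
k=3: 95.6 MHz, 107.2 MHz.
Within [26 MHz, 88.6 MHz]: 28 MHz, 39.6 MHz, 61.8 MHz, 73.4 MHz.

28 MHz, 39.6 MHz, 61.8 MHz, 73.4 MHz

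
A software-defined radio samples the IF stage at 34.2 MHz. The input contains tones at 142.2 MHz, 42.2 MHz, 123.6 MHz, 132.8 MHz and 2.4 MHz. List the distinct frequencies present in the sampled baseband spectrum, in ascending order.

2.4 MHz, 4 MHz, 5.4 MHz, 8 MHz, 13.2 MHz

fs/2 = 17.1 MHz.
142.2 MHz mod fs = 5.4 MHz.
5.4 MHz ≤ fs/2 = 17.1 MHz, appears at 5.4 MHz.
42.2 MHz mod fs = 8 MHz.
8 MHz ≤ fs/2 = 17.1 MHz, appears at 8 MHz.
123.6 MHz mod fs = 21 MHz.
21 MHz > fs/2 = 17.1 MHz, folds to fs − 21 MHz = 13.2 MHz.
132.8 MHz mod fs = 30.2 MHz.
30.2 MHz > fs/2 = 17.1 MHz, folds to fs − 30.2 MHz = 4 MHz.
2.4 MHz ≤ fs/2 = 17.1 MHz, passes unchanged.
Distinct values: {2.4 MHz, 4 MHz, 5.4 MHz, 8 MHz, 13.2 MHz}.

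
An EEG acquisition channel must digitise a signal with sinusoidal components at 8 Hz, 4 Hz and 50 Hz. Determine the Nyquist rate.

Highest-frequency component: 50 Hz.
Nyquist rate = 2 × 50 Hz = 100 Hz.

100 Hz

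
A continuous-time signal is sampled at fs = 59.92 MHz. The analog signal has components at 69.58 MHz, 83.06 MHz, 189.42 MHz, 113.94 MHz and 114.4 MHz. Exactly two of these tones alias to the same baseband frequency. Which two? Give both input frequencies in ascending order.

fs/2 = 29.96 MHz.
69.58 MHz mod fs = 9.66 MHz.
9.66 MHz ≤ fs/2 = 29.96 MHz, appears at 9.66 MHz.
83.06 MHz mod fs = 23.14 MHz.
23.14 MHz ≤ fs/2 = 29.96 MHz, appears at 23.14 MHz.
189.42 MHz mod fs = 9.66 MHz.
9.66 MHz ≤ fs/2 = 29.96 MHz, appears at 9.66 MHz.
113.94 MHz mod fs = 54.02 MHz.
54.02 MHz > fs/2 = 29.96 MHz, folds to fs − 54.02 MHz = 5.9 MHz.
114.4 MHz mod fs = 54.48 MHz.
54.48 MHz > fs/2 = 29.96 MHz, folds to fs − 54.48 MHz = 5.44 MHz.
69.58 MHz and 189.42 MHz both map to 9.66 MHz.

69.58 MHz, 189.42 MHz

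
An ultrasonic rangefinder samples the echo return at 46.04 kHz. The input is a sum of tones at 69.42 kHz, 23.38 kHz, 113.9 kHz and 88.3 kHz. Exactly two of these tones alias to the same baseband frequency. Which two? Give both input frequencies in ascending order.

fs/2 = 23.02 kHz.
69.42 kHz mod fs = 23.38 kHz.
23.38 kHz > fs/2 = 23.02 kHz, folds to fs − 23.38 kHz = 22.66 kHz.
23.38 kHz > fs/2 = 23.02 kHz, folds to fs − 23.38 kHz = 22.66 kHz.
113.9 kHz mod fs = 21.82 kHz.
21.82 kHz ≤ fs/2 = 23.02 kHz, appears at 21.82 kHz.
88.3 kHz mod fs = 42.26 kHz.
42.26 kHz > fs/2 = 23.02 kHz, folds to fs − 42.26 kHz = 3.78 kHz.
23.38 kHz and 69.42 kHz both map to 22.66 kHz.

23.38 kHz, 69.42 kHz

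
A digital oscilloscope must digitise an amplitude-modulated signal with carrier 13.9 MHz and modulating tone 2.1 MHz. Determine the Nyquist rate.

32 MHz

AM sidebands sit at fc ± fm = 11.8 MHz and 16 MHz.
Highest-frequency component: 16 MHz.
Nyquist rate = 2 × 16 MHz = 32 MHz.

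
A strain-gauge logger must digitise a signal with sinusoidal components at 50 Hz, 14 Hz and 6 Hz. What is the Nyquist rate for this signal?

100 Hz

Highest-frequency component: 50 Hz.
Nyquist rate = 2 × 50 Hz = 100 Hz.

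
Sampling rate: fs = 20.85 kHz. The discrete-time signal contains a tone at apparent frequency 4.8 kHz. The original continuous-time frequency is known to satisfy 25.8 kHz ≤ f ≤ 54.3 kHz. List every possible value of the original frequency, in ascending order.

36.9 kHz, 46.5 kHz

Frequencies that alias to 4.8 kHz are k·fs ± 4.8 kHz for integer k ≥ 0.
k=0: 4.8 kHz.
k=1: 16.05 kHz, 25.65 kHz.
k=2: 36.9 kHz, 46.5 kHz.
k=3: 57.75 kHz, 67.35 kHz.
Within [25.8 kHz, 54.3 kHz]: 36.9 kHz, 46.5 kHz.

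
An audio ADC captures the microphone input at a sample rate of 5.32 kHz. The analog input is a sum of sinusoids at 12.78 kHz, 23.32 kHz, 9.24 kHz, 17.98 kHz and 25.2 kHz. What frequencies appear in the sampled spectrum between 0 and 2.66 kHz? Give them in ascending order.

1.4 kHz, 2.02 kHz, 2.04 kHz, 2.14 kHz

fs/2 = 2.66 kHz.
12.78 kHz mod fs = 2.14 kHz.
2.14 kHz ≤ fs/2 = 2.66 kHz, appears at 2.14 kHz.
23.32 kHz mod fs = 2.04 kHz.
2.04 kHz ≤ fs/2 = 2.66 kHz, appears at 2.04 kHz.
9.24 kHz mod fs = 3.92 kHz.
3.92 kHz > fs/2 = 2.66 kHz, folds to fs − 3.92 kHz = 1.4 kHz.
17.98 kHz mod fs = 2.02 kHz.
2.02 kHz ≤ fs/2 = 2.66 kHz, appears at 2.02 kHz.
25.2 kHz mod fs = 3.92 kHz.
3.92 kHz > fs/2 = 2.66 kHz, folds to fs − 3.92 kHz = 1.4 kHz.
Distinct values: {1.4 kHz, 2.02 kHz, 2.04 kHz, 2.14 kHz}.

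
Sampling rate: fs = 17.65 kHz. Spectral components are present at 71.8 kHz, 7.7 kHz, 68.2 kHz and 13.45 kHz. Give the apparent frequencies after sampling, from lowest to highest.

1.2 kHz, 2.4 kHz, 4.2 kHz, 7.7 kHz

fs/2 = 8.825 kHz.
71.8 kHz mod fs = 1.2 kHz.
1.2 kHz ≤ fs/2 = 8.825 kHz, appears at 1.2 kHz.
7.7 kHz ≤ fs/2 = 8.825 kHz, passes unchanged.
68.2 kHz mod fs = 15.25 kHz.
15.25 kHz > fs/2 = 8.825 kHz, folds to fs − 15.25 kHz = 2.4 kHz.
13.45 kHz > fs/2 = 8.825 kHz, folds to fs − 13.45 kHz = 4.2 kHz.
Distinct values: {1.2 kHz, 2.4 kHz, 4.2 kHz, 7.7 kHz}.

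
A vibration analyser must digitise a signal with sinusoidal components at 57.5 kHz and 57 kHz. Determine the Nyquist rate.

Highest-frequency component: 57.5 kHz.
Nyquist rate = 2 × 57.5 kHz = 115 kHz.

115 kHz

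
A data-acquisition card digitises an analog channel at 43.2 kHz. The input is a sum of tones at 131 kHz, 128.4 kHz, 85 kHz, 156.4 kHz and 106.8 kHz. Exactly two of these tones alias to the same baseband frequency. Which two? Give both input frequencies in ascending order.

85 kHz, 131 kHz

fs/2 = 21.6 kHz.
131 kHz mod fs = 1.4 kHz.
1.4 kHz ≤ fs/2 = 21.6 kHz, appears at 1.4 kHz.
128.4 kHz mod fs = 42 kHz.
42 kHz > fs/2 = 21.6 kHz, folds to fs − 42 kHz = 1.2 kHz.
85 kHz mod fs = 41.8 kHz.
41.8 kHz > fs/2 = 21.6 kHz, folds to fs − 41.8 kHz = 1.4 kHz.
156.4 kHz mod fs = 26.8 kHz.
26.8 kHz > fs/2 = 21.6 kHz, folds to fs − 26.8 kHz = 16.4 kHz.
106.8 kHz mod fs = 20.4 kHz.
20.4 kHz ≤ fs/2 = 21.6 kHz, appears at 20.4 kHz.
85 kHz and 131 kHz both map to 1.4 kHz.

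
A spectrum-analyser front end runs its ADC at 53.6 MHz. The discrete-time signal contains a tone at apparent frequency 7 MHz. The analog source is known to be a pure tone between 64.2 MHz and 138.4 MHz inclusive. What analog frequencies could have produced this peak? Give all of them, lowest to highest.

Frequencies that alias to 7 MHz are k·fs ± 7 MHz for integer k ≥ 0.
k=0: 7 MHz.
k=1: 46.6 MHz, 60.6 MHz.
k=2: 100.2 MHz, 114.2 MHz.
k=3: 153.8 MHz, 167.8 MHz.
Within [64.2 MHz, 138.4 MHz]: 100.2 MHz, 114.2 MHz.

100.2 MHz, 114.2 MHz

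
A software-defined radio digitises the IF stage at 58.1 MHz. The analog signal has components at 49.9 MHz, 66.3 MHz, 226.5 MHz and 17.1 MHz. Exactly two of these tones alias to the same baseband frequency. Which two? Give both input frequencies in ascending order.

fs/2 = 29.05 MHz.
49.9 MHz > fs/2 = 29.05 MHz, folds to fs − 49.9 MHz = 8.2 MHz.
66.3 MHz mod fs = 8.2 MHz.
8.2 MHz ≤ fs/2 = 29.05 MHz, appears at 8.2 MHz.
226.5 MHz mod fs = 52.2 MHz.
52.2 MHz > fs/2 = 29.05 MHz, folds to fs − 52.2 MHz = 5.9 MHz.
17.1 MHz ≤ fs/2 = 29.05 MHz, passes unchanged.
49.9 MHz and 66.3 MHz both map to 8.2 MHz.

49.9 MHz, 66.3 MHz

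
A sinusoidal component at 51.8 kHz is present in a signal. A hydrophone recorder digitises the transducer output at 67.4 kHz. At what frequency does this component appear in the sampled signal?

15.6 kHz

51.8 kHz > fs/2 = 33.7 kHz, folds to fs − 51.8 kHz = 15.6 kHz.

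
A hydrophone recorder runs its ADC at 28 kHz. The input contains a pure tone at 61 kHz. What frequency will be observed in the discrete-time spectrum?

5 kHz

61 kHz mod fs = 5 kHz.
5 kHz ≤ fs/2 = 14 kHz, appears at 5 kHz.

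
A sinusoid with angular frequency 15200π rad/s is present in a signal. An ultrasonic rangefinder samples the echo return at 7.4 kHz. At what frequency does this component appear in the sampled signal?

ω = 15200π rad/s → f = ω/(2π) = 7600 Hz = 7.6 kHz.
7.6 kHz mod fs = 0.2 kHz.
0.2 kHz ≤ fs/2 = 3.7 kHz, appears at 0.2 kHz.

0.2 kHz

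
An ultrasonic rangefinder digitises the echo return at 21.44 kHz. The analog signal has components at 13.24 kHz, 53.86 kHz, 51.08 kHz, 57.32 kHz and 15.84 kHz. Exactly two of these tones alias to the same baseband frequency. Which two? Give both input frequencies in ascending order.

13.24 kHz, 51.08 kHz

fs/2 = 10.72 kHz.
13.24 kHz > fs/2 = 10.72 kHz, folds to fs − 13.24 kHz = 8.2 kHz.
53.86 kHz mod fs = 10.98 kHz.
10.98 kHz > fs/2 = 10.72 kHz, folds to fs − 10.98 kHz = 10.46 kHz.
51.08 kHz mod fs = 8.2 kHz.
8.2 kHz ≤ fs/2 = 10.72 kHz, appears at 8.2 kHz.
57.32 kHz mod fs = 14.44 kHz.
14.44 kHz > fs/2 = 10.72 kHz, folds to fs − 14.44 kHz = 7 kHz.
15.84 kHz > fs/2 = 10.72 kHz, folds to fs − 15.84 kHz = 5.6 kHz.
13.24 kHz and 51.08 kHz both map to 8.2 kHz.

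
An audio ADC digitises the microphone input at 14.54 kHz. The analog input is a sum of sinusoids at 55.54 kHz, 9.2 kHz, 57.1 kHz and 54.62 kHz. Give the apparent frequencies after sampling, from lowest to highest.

1.06 kHz, 2.62 kHz, 3.54 kHz, 5.34 kHz

fs/2 = 7.27 kHz.
55.54 kHz mod fs = 11.92 kHz.
11.92 kHz > fs/2 = 7.27 kHz, folds to fs − 11.92 kHz = 2.62 kHz.
9.2 kHz > fs/2 = 7.27 kHz, folds to fs − 9.2 kHz = 5.34 kHz.
57.1 kHz mod fs = 13.48 kHz.
13.48 kHz > fs/2 = 7.27 kHz, folds to fs − 13.48 kHz = 1.06 kHz.
54.62 kHz mod fs = 11 kHz.
11 kHz > fs/2 = 7.27 kHz, folds to fs − 11 kHz = 3.54 kHz.
Distinct values: {1.06 kHz, 2.62 kHz, 3.54 kHz, 5.34 kHz}.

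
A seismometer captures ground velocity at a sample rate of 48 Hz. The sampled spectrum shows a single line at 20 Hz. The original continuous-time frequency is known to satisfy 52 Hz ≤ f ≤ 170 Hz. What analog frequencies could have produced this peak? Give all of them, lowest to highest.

68 Hz, 76 Hz, 116 Hz, 124 Hz, 164 Hz

Frequencies that alias to 20 Hz are k·fs ± 20 Hz for integer k ≥ 0.
k=0: 20 Hz.
k=1: 28 Hz, 68 Hz.
k=2: 76 Hz, 116 Hz.
k=3: 124 Hz, 164 Hz.
k=4: 172 Hz, 212 Hz.
Within [52 Hz, 170 Hz]: 68 Hz, 76 Hz, 116 Hz, 124 Hz, 164 Hz.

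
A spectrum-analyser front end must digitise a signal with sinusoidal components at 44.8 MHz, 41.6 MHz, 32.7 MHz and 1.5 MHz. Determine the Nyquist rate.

Highest-frequency component: 44.8 MHz.
Nyquist rate = 2 × 44.8 MHz = 89.6 MHz.

89.6 MHz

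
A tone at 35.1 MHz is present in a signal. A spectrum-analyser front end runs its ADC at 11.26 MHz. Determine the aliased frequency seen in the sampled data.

35.1 MHz mod fs = 1.32 MHz.
1.32 MHz ≤ fs/2 = 5.63 MHz, appears at 1.32 MHz.

1.32 MHz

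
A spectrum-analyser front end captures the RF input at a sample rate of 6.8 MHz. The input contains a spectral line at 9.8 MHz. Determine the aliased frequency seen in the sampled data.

3 MHz

9.8 MHz mod fs = 3 MHz.
3 MHz ≤ fs/2 = 3.4 MHz, appears at 3 MHz.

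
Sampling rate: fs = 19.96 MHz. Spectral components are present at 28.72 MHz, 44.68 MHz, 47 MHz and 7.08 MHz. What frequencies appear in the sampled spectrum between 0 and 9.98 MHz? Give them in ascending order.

4.76 MHz, 7.08 MHz, 8.76 MHz

fs/2 = 9.98 MHz.
28.72 MHz mod fs = 8.76 MHz.
8.76 MHz ≤ fs/2 = 9.98 MHz, appears at 8.76 MHz.
44.68 MHz mod fs = 4.76 MHz.
4.76 MHz ≤ fs/2 = 9.98 MHz, appears at 4.76 MHz.
47 MHz mod fs = 7.08 MHz.
7.08 MHz ≤ fs/2 = 9.98 MHz, appears at 7.08 MHz.
7.08 MHz ≤ fs/2 = 9.98 MHz, passes unchanged.
Distinct values: {4.76 MHz, 7.08 MHz, 8.76 MHz}.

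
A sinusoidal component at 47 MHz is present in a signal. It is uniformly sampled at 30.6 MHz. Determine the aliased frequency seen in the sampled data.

47 MHz mod fs = 16.4 MHz.
16.4 MHz > fs/2 = 15.3 MHz, folds to fs − 16.4 MHz = 14.2 MHz.

14.2 MHz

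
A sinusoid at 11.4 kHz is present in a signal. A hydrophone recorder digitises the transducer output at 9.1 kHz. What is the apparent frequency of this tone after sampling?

2.3 kHz

11.4 kHz mod fs = 2.3 kHz.
2.3 kHz ≤ fs/2 = 4.55 kHz, appears at 2.3 kHz.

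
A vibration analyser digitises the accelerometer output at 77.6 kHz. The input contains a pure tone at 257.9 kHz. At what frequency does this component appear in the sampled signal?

257.9 kHz mod fs = 25.1 kHz.
25.1 kHz ≤ fs/2 = 38.8 kHz, appears at 25.1 kHz.

25.1 kHz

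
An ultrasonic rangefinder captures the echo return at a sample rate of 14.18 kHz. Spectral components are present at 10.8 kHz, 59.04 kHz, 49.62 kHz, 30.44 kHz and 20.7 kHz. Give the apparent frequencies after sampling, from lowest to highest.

2.08 kHz, 2.32 kHz, 3.38 kHz, 6.52 kHz, 7.08 kHz

fs/2 = 7.09 kHz.
10.8 kHz > fs/2 = 7.09 kHz, folds to fs − 10.8 kHz = 3.38 kHz.
59.04 kHz mod fs = 2.32 kHz.
2.32 kHz ≤ fs/2 = 7.09 kHz, appears at 2.32 kHz.
49.62 kHz mod fs = 7.08 kHz.
7.08 kHz ≤ fs/2 = 7.09 kHz, appears at 7.08 kHz.
30.44 kHz mod fs = 2.08 kHz.
2.08 kHz ≤ fs/2 = 7.09 kHz, appears at 2.08 kHz.
20.7 kHz mod fs = 6.52 kHz.
6.52 kHz ≤ fs/2 = 7.09 kHz, appears at 6.52 kHz.
Distinct values: {2.08 kHz, 2.32 kHz, 3.38 kHz, 6.52 kHz, 7.08 kHz}.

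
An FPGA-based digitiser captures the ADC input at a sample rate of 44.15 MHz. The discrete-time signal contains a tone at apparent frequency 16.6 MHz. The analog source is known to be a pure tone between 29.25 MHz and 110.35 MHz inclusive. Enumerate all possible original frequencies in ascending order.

Frequencies that alias to 16.6 MHz are k·fs ± 16.6 MHz for integer k ≥ 0.
k=0: 16.6 MHz.
k=1: 27.55 MHz, 60.75 MHz.
k=2: 71.7 MHz, 104.9 MHz.
k=3: 115.85 MHz, 149.05 MHz.
Within [29.25 MHz, 110.35 MHz]: 60.75 MHz, 71.7 MHz, 104.9 MHz.

60.75 MHz, 71.7 MHz, 104.9 MHz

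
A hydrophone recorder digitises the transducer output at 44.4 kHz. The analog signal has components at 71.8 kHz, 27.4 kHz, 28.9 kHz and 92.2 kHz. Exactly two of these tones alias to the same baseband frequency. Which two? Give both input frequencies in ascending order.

fs/2 = 22.2 kHz.
71.8 kHz mod fs = 27.4 kHz.
27.4 kHz > fs/2 = 22.2 kHz, folds to fs − 27.4 kHz = 17 kHz.
27.4 kHz > fs/2 = 22.2 kHz, folds to fs − 27.4 kHz = 17 kHz.
28.9 kHz > fs/2 = 22.2 kHz, folds to fs − 28.9 kHz = 15.5 kHz.
92.2 kHz mod fs = 3.4 kHz.
3.4 kHz ≤ fs/2 = 22.2 kHz, appears at 3.4 kHz.
27.4 kHz and 71.8 kHz both map to 17 kHz.

27.4 kHz, 71.8 kHz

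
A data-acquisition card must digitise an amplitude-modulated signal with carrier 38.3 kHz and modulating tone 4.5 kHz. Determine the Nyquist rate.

AM sidebands sit at fc ± fm = 33.8 kHz and 42.8 kHz.
Highest-frequency component: 42.8 kHz.
Nyquist rate = 2 × 42.8 kHz = 85.6 kHz.

85.6 kHz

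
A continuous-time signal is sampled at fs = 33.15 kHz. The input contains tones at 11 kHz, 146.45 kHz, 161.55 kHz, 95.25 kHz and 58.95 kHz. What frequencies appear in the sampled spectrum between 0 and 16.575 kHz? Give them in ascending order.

fs/2 = 16.575 kHz.
11 kHz ≤ fs/2 = 16.575 kHz, passes unchanged.
146.45 kHz mod fs = 13.85 kHz.
13.85 kHz ≤ fs/2 = 16.575 kHz, appears at 13.85 kHz.
161.55 kHz mod fs = 28.95 kHz.
28.95 kHz > fs/2 = 16.575 kHz, folds to fs − 28.95 kHz = 4.2 kHz.
95.25 kHz mod fs = 28.95 kHz.
28.95 kHz > fs/2 = 16.575 kHz, folds to fs − 28.95 kHz = 4.2 kHz.
58.95 kHz mod fs = 25.8 kHz.
25.8 kHz > fs/2 = 16.575 kHz, folds to fs − 25.8 kHz = 7.35 kHz.
Distinct values: {4.2 kHz, 7.35 kHz, 11 kHz, 13.85 kHz}.

4.2 kHz, 7.35 kHz, 11 kHz, 13.85 kHz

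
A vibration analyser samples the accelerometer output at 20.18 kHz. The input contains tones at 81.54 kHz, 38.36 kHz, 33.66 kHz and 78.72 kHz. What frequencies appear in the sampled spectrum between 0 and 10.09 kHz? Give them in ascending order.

0.82 kHz, 2 kHz, 6.7 kHz

fs/2 = 10.09 kHz.
81.54 kHz mod fs = 0.82 kHz.
0.82 kHz ≤ fs/2 = 10.09 kHz, appears at 0.82 kHz.
38.36 kHz mod fs = 18.18 kHz.
18.18 kHz > fs/2 = 10.09 kHz, folds to fs − 18.18 kHz = 2 kHz.
33.66 kHz mod fs = 13.48 kHz.
13.48 kHz > fs/2 = 10.09 kHz, folds to fs − 13.48 kHz = 6.7 kHz.
78.72 kHz mod fs = 18.18 kHz.
18.18 kHz > fs/2 = 10.09 kHz, folds to fs − 18.18 kHz = 2 kHz.
Distinct values: {0.82 kHz, 2 kHz, 6.7 kHz}.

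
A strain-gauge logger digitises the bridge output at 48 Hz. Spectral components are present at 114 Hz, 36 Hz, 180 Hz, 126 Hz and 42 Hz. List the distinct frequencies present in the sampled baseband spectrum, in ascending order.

fs/2 = 24 Hz.
114 Hz mod fs = 18 Hz.
18 Hz ≤ fs/2 = 24 Hz, appears at 18 Hz.
36 Hz > fs/2 = 24 Hz, folds to fs − 36 Hz = 12 Hz.
180 Hz mod fs = 36 Hz.
36 Hz > fs/2 = 24 Hz, folds to fs − 36 Hz = 12 Hz.
126 Hz mod fs = 30 Hz.
30 Hz > fs/2 = 24 Hz, folds to fs − 30 Hz = 18 Hz.
42 Hz > fs/2 = 24 Hz, folds to fs − 42 Hz = 6 Hz.
Distinct values: {6 Hz, 12 Hz, 18 Hz}.

6 Hz, 12 Hz, 18 Hz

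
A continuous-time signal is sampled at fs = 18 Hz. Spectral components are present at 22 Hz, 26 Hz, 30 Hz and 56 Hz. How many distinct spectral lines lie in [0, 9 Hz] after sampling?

4

fs/2 = 9 Hz.
22 Hz mod fs = 4 Hz.
4 Hz ≤ fs/2 = 9 Hz, appears at 4 Hz.
26 Hz mod fs = 8 Hz.
8 Hz ≤ fs/2 = 9 Hz, appears at 8 Hz.
30 Hz mod fs = 12 Hz.
12 Hz > fs/2 = 9 Hz, folds to fs − 12 Hz = 6 Hz.
56 Hz mod fs = 2 Hz.
2 Hz ≤ fs/2 = 9 Hz, appears at 2 Hz.
Distinct values: {2 Hz, 4 Hz, 6 Hz, 8 Hz} → 4.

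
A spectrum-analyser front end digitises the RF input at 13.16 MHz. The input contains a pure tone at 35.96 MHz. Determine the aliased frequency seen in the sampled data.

3.52 MHz

35.96 MHz mod fs = 9.64 MHz.
9.64 MHz > fs/2 = 6.58 MHz, folds to fs − 9.64 MHz = 3.52 MHz.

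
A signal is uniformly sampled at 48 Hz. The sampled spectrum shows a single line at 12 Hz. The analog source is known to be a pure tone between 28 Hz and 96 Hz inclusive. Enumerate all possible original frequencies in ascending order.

36 Hz, 60 Hz, 84 Hz

Frequencies that alias to 12 Hz are k·fs ± 12 Hz for integer k ≥ 0.
k=0: 12 Hz.
k=1: 36 Hz, 60 Hz.
k=2: 84 Hz, 108 Hz.
k=3: 132 Hz, 156 Hz.
Within [28 Hz, 96 Hz]: 36 Hz, 60 Hz, 84 Hz.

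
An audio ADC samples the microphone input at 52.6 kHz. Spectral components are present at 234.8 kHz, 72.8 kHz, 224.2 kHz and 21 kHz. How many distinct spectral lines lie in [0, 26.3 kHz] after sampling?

fs/2 = 26.3 kHz.
234.8 kHz mod fs = 24.4 kHz.
24.4 kHz ≤ fs/2 = 26.3 kHz, appears at 24.4 kHz.
72.8 kHz mod fs = 20.2 kHz.
20.2 kHz ≤ fs/2 = 26.3 kHz, appears at 20.2 kHz.
224.2 kHz mod fs = 13.8 kHz.
13.8 kHz ≤ fs/2 = 26.3 kHz, appears at 13.8 kHz.
21 kHz ≤ fs/2 = 26.3 kHz, passes unchanged.
Distinct values: {13.8 kHz, 20.2 kHz, 21 kHz, 24.4 kHz} → 4.

4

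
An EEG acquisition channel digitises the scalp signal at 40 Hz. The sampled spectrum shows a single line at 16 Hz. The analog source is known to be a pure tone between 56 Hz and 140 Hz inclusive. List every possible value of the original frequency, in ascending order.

56 Hz, 64 Hz, 96 Hz, 104 Hz, 136 Hz

Frequencies that alias to 16 Hz are k·fs ± 16 Hz for integer k ≥ 0.
k=0: 16 Hz.
k=1: 24 Hz, 56 Hz.
k=2: 64 Hz, 96 Hz.
k=3: 104 Hz, 136 Hz.
k=4: 144 Hz, 176 Hz.
Within [56 Hz, 140 Hz]: 56 Hz, 64 Hz, 96 Hz, 104 Hz, 136 Hz.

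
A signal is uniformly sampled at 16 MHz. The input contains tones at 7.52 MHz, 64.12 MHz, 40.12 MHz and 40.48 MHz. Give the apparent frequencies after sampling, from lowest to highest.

0.12 MHz, 7.52 MHz, 7.88 MHz

fs/2 = 8 MHz.
7.52 MHz ≤ fs/2 = 8 MHz, passes unchanged.
64.12 MHz mod fs = 0.12 MHz.
0.12 MHz ≤ fs/2 = 8 MHz, appears at 0.12 MHz.
40.12 MHz mod fs = 8.12 MHz.
8.12 MHz > fs/2 = 8 MHz, folds to fs − 8.12 MHz = 7.88 MHz.
40.48 MHz mod fs = 8.48 MHz.
8.48 MHz > fs/2 = 8 MHz, folds to fs − 8.48 MHz = 7.52 MHz.
Distinct values: {0.12 MHz, 7.52 MHz, 7.88 MHz}.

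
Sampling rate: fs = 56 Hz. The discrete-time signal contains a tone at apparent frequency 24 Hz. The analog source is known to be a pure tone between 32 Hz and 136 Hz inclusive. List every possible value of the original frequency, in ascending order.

32 Hz, 80 Hz, 88 Hz, 136 Hz

Frequencies that alias to 24 Hz are k·fs ± 24 Hz for integer k ≥ 0.
k=0: 24 Hz.
k=1: 32 Hz, 80 Hz.
k=2: 88 Hz, 136 Hz.
k=3: 144 Hz, 192 Hz.
Within [32 Hz, 136 Hz]: 32 Hz, 80 Hz, 88 Hz, 136 Hz.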